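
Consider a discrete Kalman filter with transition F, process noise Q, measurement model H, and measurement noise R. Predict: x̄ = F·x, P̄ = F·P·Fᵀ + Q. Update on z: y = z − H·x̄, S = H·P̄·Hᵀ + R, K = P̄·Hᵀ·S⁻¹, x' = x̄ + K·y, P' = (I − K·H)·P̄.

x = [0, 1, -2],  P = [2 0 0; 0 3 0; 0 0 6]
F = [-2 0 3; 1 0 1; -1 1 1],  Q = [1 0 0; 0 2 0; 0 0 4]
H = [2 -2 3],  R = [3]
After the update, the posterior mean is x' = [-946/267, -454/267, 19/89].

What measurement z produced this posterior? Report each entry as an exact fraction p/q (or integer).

x̄ = F·x = [-6, -2, -1]
P̄ = F·P·Fᵀ + Q = [63 14 22; 14 10 4; 22 4 15]
S = H·P̄·Hᵀ + R = [534]
K = P̄·Hᵀ·S⁻¹ = [82/267; 10/267; 27/178]
x' − x̄ = [656/267, 80/267, 108/89] = K·y
y = (KᵀK)⁻¹·Kᵀ·(x' − x̄) = [8]
z = y + H·x̄ = [8] + [-11] = [-3]

z = [-3]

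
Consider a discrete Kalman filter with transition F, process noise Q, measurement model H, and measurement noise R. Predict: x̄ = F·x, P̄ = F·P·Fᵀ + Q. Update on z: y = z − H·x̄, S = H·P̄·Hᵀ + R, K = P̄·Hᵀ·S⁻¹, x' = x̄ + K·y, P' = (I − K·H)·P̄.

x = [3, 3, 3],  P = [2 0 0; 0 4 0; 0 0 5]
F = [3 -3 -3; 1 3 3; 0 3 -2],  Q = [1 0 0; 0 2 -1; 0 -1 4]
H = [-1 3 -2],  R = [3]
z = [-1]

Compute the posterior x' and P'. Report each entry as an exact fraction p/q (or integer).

x' = [115/22, 71/11, 15/2]
P' = [49431/1474 -5195/737 -3621/134; -5195/737 11445/737 1775/67; -3621/134 1775/67 7149/134]

x̄ = F·x = [-9, 21, 3]
P̄ = F·P·Fᵀ + Q = [100 -75 -6; -75 85 5; -6 5 60]
y = z − H·x̄ = [-67]
S = H·P̄·Hᵀ + R = [1474]
K = P̄·Hᵀ·S⁻¹ = [-313/1474; 160/737; -9/134]
x' = x̄ + K·y = [115/22, 71/11, 15/2]
P' = (I − K·H)·P̄ = [49431/1474 -5195/737 -3621/134; -5195/737 11445/737 1775/67; -3621/134 1775/67 7149/134]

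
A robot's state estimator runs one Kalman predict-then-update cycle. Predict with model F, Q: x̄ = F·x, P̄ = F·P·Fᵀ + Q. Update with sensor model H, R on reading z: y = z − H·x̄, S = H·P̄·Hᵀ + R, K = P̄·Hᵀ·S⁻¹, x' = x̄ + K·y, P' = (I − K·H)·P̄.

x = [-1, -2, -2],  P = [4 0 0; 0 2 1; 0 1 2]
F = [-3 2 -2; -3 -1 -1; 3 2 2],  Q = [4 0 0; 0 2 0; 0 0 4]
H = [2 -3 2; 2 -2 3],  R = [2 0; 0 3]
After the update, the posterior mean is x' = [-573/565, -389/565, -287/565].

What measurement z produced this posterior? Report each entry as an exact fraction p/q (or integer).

z = [-1, -2]

x̄ = F·x = [3, 7, -11]
P̄ = F·P·Fᵀ + Q = [48 36 -36; 36 44 -48; -36 -48 64]
S = H·P̄·Hᵀ + R = [702 744; 744 803]
K = P̄·Hᵀ·S⁻¹ = [-826/1695 196/565; -346/565 208/565; -52/5085 472/1695]
x' − x̄ = [-2268/565, -4344/565, 5928/565] = K·y
y = (KᵀK)⁻¹·Kᵀ·(x' − x̄) = [36, 39]
z = y + H·x̄ = [36, 39] + [-37, -41] = [-1, -2]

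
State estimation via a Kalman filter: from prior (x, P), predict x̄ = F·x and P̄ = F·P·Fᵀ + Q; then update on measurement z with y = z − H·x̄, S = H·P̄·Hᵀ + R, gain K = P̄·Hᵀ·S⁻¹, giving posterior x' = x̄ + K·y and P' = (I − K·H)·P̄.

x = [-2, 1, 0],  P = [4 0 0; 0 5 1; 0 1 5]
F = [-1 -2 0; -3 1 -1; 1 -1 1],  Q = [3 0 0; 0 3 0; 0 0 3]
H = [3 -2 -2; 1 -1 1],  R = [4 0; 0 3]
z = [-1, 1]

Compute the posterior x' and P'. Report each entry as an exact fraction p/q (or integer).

x̄ = F·x = [0, 7, -3]
P̄ = F·P·Fᵀ + Q = [27 4 4; 4 47 -20; 4 -20 15]
y = z − H·x̄ = [7, 11]
S = H·P̄·Hᵀ + R = [239 129; 129 132]
K = P̄·Hᵀ·S⁻¹ = [1699/4969 -644/4969; 861/4969 -3213/4969; -709/4969 2161/4969]
x' = x̄ + K·y = [4809/4969, 5467/4969, 3901/4969]
P' = (I − K·H)·P̄ = [41116/4969 50662/4969 7614/4969; 50662/4969 67286/4969 6985/4969; 7614/4969 6985/4969 5854/4969]

x' = [4809/4969, 5467/4969, 3901/4969]
P' = [41116/4969 50662/4969 7614/4969; 50662/4969 67286/4969 6985/4969; 7614/4969 6985/4969 5854/4969]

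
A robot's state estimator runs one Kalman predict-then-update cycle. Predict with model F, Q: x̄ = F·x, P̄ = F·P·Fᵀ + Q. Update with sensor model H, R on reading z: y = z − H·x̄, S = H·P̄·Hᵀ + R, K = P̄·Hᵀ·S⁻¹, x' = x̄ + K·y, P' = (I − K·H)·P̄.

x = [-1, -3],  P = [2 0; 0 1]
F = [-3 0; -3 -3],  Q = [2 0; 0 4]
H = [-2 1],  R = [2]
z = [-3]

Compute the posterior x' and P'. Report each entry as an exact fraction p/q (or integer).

x̄ = F·x = [3, 12]
P̄ = F·P·Fᵀ + Q = [20 18; 18 31]
y = z − H·x̄ = [-9]
S = H·P̄·Hᵀ + R = [41]
K = P̄·Hᵀ·S⁻¹ = [-22/41; -5/41]
x' = x̄ + K·y = [321/41, 537/41]
P' = (I − K·H)·P̄ = [336/41 628/41; 628/41 1246/41]

x' = [321/41, 537/41]
P' = [336/41 628/41; 628/41 1246/41]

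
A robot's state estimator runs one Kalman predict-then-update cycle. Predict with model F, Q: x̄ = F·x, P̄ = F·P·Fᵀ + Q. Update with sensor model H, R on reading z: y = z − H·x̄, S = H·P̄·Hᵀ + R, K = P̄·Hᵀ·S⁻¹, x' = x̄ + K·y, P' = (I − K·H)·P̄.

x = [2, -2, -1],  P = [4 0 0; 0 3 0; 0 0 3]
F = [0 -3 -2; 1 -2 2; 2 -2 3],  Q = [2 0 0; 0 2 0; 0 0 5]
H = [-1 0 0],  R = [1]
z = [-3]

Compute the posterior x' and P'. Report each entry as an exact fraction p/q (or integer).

x' = [131/42, 23/7, 5]
P' = [41/42 1/7 0; 1/7 204/7 38; 0 38 60]

x̄ = F·x = [8, 4, 5]
P̄ = F·P·Fᵀ + Q = [41 6 0; 6 30 38; 0 38 60]
y = z − H·x̄ = [5]
S = H·P̄·Hᵀ + R = [42]
K = P̄·Hᵀ·S⁻¹ = [-41/42; -1/7; 0]
x' = x̄ + K·y = [131/42, 23/7, 5]
P' = (I − K·H)·P̄ = [41/42 1/7 0; 1/7 204/7 38; 0 38 60]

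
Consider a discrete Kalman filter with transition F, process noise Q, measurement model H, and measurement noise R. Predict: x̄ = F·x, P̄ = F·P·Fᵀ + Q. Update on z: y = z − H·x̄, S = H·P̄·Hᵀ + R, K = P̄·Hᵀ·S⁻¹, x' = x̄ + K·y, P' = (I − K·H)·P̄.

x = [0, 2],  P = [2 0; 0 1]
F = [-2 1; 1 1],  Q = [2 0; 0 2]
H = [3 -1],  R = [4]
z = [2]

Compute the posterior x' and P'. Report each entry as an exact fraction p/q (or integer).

x' = [10/7, 20/9]
P' = [5/7 1; 1 31/9]

x̄ = F·x = [2, 2]
P̄ = F·P·Fᵀ + Q = [11 -3; -3 5]
y = z − H·x̄ = [-2]
S = H·P̄·Hᵀ + R = [126]
K = P̄·Hᵀ·S⁻¹ = [2/7; -1/9]
x' = x̄ + K·y = [10/7, 20/9]
P' = (I − K·H)·P̄ = [5/7 1; 1 31/9]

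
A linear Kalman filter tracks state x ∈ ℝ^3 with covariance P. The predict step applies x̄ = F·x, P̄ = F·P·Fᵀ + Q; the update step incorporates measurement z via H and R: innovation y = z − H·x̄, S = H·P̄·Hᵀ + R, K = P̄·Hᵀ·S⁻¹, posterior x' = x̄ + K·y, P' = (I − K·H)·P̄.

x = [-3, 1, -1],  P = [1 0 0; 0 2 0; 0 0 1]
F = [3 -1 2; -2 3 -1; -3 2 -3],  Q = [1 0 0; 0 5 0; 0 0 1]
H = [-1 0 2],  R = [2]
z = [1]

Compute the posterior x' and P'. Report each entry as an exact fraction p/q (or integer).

x' = [-159/101, -82/101, -19/202]
P' = [158/101 98/101 52/101; 98/101 1260/101 77/101; 52/101 77/101 125/202]

x̄ = F·x = [-12, 10, 14]
P̄ = F·P·Fᵀ + Q = [16 -14 -19; -14 28 21; -19 21 27]
y = z − H·x̄ = [-39]
S = H·P̄·Hᵀ + R = [202]
K = P̄·Hᵀ·S⁻¹ = [-27/101; 28/101; 73/202]
x' = x̄ + K·y = [-159/101, -82/101, -19/202]
P' = (I − K·H)·P̄ = [158/101 98/101 52/101; 98/101 1260/101 77/101; 52/101 77/101 125/202]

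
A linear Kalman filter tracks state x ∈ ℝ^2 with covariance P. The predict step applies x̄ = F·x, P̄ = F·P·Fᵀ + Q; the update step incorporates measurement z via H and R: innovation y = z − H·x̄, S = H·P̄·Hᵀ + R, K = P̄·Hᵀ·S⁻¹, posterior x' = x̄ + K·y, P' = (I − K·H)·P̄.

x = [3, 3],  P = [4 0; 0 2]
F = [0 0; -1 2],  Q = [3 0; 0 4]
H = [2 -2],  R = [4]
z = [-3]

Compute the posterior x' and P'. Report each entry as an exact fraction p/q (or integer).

x̄ = F·x = [0, 3]
P̄ = F·P·Fᵀ + Q = [3 0; 0 16]
y = z − H·x̄ = [3]
S = H·P̄·Hᵀ + R = [80]
K = P̄·Hᵀ·S⁻¹ = [3/40; -2/5]
x' = x̄ + K·y = [9/40, 9/5]
P' = (I − K·H)·P̄ = [51/20 12/5; 12/5 16/5]

x' = [9/40, 9/5]
P' = [51/20 12/5; 12/5 16/5]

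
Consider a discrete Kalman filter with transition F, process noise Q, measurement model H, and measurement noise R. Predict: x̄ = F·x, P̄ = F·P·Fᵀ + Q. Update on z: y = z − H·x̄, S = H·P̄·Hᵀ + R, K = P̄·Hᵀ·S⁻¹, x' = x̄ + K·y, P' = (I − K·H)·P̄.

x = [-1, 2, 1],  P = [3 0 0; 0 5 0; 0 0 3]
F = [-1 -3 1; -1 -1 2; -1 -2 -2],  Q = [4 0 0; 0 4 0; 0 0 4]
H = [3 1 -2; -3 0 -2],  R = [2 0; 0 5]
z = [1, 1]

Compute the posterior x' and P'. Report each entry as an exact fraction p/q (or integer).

x' = [-10018/44653, 55221/44653, -10702/44653]
P' = [106822/312571 -296166/312571 -29703/312571; -296166/312571 1888412/312571 438399/312571; -29703/312571 438399/312571 236392/312571]

x̄ = F·x = [-4, 1, -5]
P̄ = F·P·Fᵀ + Q = [55 24 27; 24 24 1; 27 1 39]
y = z − H·x̄ = [2, -21]
S = H·P̄·Hᵀ + R = [493 -413; -413 980]
K = P̄·Hᵀ·S⁻¹ = [5979/44653 -52212/312571; 8794/44653 2340/312571; -8821/44653 -76735/312571]
x' = x̄ + K·y = [-10018/44653, 55221/44653, -10702/44653]
P' = (I − K·H)·P̄ = [106822/312571 -296166/312571 -29703/312571; -296166/312571 1888412/312571 438399/312571; -29703/312571 438399/312571 236392/312571]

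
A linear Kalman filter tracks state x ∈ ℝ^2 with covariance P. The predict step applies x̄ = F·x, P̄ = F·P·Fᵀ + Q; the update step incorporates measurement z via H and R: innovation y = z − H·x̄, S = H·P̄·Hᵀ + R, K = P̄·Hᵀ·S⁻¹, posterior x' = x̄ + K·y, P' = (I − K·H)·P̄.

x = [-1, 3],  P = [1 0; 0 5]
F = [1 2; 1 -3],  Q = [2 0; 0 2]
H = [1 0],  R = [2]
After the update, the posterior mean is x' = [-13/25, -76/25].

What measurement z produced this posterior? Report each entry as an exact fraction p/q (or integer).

x̄ = F·x = [5, -10]
P̄ = F·P·Fᵀ + Q = [23 -29; -29 48]
S = H·P̄·Hᵀ + R = [25]
K = P̄·Hᵀ·S⁻¹ = [23/25; -29/25]
x' − x̄ = [-138/25, 174/25] = K·y
y = (KᵀK)⁻¹·Kᵀ·(x' − x̄) = [-6]
z = y + H·x̄ = [-6] + [5] = [-1]

z = [-1]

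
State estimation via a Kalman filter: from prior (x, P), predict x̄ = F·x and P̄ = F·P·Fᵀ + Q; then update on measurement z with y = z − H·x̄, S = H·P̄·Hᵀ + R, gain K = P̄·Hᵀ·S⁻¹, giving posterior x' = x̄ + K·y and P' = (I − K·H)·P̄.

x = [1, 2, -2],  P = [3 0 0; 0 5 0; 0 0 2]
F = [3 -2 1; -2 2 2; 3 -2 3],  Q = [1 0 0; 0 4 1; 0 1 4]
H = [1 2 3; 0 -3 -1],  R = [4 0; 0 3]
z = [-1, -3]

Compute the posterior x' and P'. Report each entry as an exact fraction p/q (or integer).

x' = [-135652/211485, 276329/211485, -72603/70495]
P' = [460913/211485 -36721/211485 -19923/70495; -36721/211485 112367/211485 -30849/70495; -19923/70495 -30849/70495 57279/70495]

x̄ = F·x = [-3, -2, -7]
P̄ = F·P·Fᵀ + Q = [50 -34 53; -34 44 -25; 53 -25 69]
y = z − H·x̄ = [27, -16]
S = H·P̄·Hᵀ + R = [733 -147; -147 318]
K = P̄·Hᵀ·S⁻¹ = [17347/70495 56644/211485; -7469/70495 -81518/211485; 22554/70495 11756/70495]
x' = x̄ + K·y = [-135652/211485, 276329/211485, -72603/70495]
P' = (I − K·H)·P̄ = [460913/211485 -36721/211485 -19923/70495; -36721/211485 112367/211485 -30849/70495; -19923/70495 -30849/70495 57279/70495]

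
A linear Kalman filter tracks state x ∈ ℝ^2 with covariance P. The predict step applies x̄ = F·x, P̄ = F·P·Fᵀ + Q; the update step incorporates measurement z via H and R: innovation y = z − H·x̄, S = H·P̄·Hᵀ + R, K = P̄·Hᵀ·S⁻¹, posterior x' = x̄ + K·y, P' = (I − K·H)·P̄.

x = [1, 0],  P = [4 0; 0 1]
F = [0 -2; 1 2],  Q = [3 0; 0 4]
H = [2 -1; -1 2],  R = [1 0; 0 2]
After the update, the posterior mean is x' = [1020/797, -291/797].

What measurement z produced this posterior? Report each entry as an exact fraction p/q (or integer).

z = [3, -2]

x̄ = F·x = [0, 1]
P̄ = F·P·Fᵀ + Q = [7 -4; -4 12]
S = H·P̄·Hᵀ + R = [57 -58; -58 73]
K = P̄·Hᵀ·S⁻¹ = [444/797 189/797; 164/797 436/797]
x' − x̄ = [1020/797, -1088/797] = K·y
y = (KᵀK)⁻¹·Kᵀ·(x' − x̄) = [4, -4]
z = y + H·x̄ = [4, -4] + [-1, 2] = [3, -2]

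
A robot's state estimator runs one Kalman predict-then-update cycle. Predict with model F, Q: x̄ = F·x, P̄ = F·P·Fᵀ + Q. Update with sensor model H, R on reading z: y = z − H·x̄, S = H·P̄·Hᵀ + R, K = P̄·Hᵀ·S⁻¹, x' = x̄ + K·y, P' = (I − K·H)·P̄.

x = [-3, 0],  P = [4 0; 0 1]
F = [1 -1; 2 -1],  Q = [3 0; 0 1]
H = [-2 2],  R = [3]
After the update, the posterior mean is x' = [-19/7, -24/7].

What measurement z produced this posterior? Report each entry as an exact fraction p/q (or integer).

z = [-1]

x̄ = F·x = [-3, -6]
P̄ = F·P·Fᵀ + Q = [8 9; 9 18]
S = H·P̄·Hᵀ + R = [35]
K = P̄·Hᵀ·S⁻¹ = [2/35; 18/35]
x' − x̄ = [2/7, 18/7] = K·y
y = (KᵀK)⁻¹·Kᵀ·(x' − x̄) = [5]
z = y + H·x̄ = [5] + [-6] = [-1]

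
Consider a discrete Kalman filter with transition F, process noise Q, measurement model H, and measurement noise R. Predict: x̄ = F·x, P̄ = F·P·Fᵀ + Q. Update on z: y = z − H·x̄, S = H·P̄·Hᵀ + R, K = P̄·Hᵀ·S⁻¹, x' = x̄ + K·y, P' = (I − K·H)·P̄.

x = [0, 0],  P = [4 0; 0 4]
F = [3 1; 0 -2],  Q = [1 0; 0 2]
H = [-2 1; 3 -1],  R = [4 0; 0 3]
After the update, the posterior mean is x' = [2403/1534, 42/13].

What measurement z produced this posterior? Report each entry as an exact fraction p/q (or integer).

z = [3, 3]

x̄ = F·x = [0, 0]
P̄ = F·P·Fᵀ + Q = [41 -8; -8 18]
S = H·P̄·Hᵀ + R = [218 -304; -304 438]
K = P̄·Hᵀ·S⁻¹ = [101/767 599/1534; 9/13 5/13]
x' − x̄ = [2403/1534, 42/13] = K·y
y = (KᵀK)⁻¹·Kᵀ·(x' − x̄) = [3, 3]
z = y + H·x̄ = [3, 3] + [0, 0] = [3, 3]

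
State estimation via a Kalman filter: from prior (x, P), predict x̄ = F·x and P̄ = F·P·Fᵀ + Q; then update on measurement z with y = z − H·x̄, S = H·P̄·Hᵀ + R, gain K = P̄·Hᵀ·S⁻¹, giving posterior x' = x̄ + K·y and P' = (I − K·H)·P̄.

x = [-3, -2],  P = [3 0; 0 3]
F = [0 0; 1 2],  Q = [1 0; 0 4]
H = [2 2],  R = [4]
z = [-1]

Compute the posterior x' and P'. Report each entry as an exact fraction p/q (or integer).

x' = [13/42, -47/42]
P' = [20/21 -19/21; -19/21 38/21]

x̄ = F·x = [0, -7]
P̄ = F·P·Fᵀ + Q = [1 0; 0 19]
y = z − H·x̄ = [13]
S = H·P̄·Hᵀ + R = [84]
K = P̄·Hᵀ·S⁻¹ = [1/42; 19/42]
x' = x̄ + K·y = [13/42, -47/42]
P' = (I − K·H)·P̄ = [20/21 -19/21; -19/21 38/21]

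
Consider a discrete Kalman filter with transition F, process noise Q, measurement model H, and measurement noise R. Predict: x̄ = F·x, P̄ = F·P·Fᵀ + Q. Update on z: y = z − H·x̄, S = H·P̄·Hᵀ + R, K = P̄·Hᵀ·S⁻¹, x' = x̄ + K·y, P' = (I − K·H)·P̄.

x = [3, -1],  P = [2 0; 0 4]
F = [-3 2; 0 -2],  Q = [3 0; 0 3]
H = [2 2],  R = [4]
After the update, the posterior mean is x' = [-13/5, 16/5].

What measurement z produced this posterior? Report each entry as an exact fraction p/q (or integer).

x̄ = F·x = [-11, 2]
P̄ = F·P·Fᵀ + Q = [37 -16; -16 19]
S = H·P̄·Hᵀ + R = [100]
K = P̄·Hᵀ·S⁻¹ = [21/50; 3/50]
x' − x̄ = [42/5, 6/5] = K·y
y = (KᵀK)⁻¹·Kᵀ·(x' − x̄) = [20]
z = y + H·x̄ = [20] + [-18] = [2]

z = [2]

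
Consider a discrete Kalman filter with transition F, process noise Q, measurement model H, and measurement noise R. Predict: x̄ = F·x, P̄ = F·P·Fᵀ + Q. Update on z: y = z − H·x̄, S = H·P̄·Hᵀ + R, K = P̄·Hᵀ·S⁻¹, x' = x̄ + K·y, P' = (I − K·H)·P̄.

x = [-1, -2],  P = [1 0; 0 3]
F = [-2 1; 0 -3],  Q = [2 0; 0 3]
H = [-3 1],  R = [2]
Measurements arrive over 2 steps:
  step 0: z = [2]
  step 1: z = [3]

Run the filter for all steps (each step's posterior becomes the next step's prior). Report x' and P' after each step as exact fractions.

step 0: x̄ = F·x = [0, 6]
step 0: P̄ = F·P·Fᵀ + Q = [9 -9; -9 30]
step 0: y = z − H·x̄ = [-4]
step 0: S = H·P̄·Hᵀ + R = [167]
step 0: K = P̄·Hᵀ·S⁻¹ = [-36/167; 57/167]
step 0: x' = x̄ + K·y = [144/167, 774/167]
step 0: P' = (I − K·H)·P̄ = [207/167 549/167; 549/167 1761/167]
step 1: x̄ = F·x = [486/167, -2322/167]
step 1: P̄ = F·P·Fᵀ + Q = [727/167 -1989/167; -1989/167 16350/167]
step 1: y = z − H·x̄ = [4281/167]
step 1: S = H·P̄·Hᵀ + R = [35161/167]
step 1: K = P̄·Hᵀ·S⁻¹ = [-4170/35161; 22317/35161]
step 1: x' = x̄ + K·y = [-4572/35161, 83205/35161]
step 1: P' = (I − K·H)·P̄ = [48941/35161 138483/35161; 138483/35161 460083/35161]

step 0: x' = [144/167, 774/167], P' = [207/167 549/167; 549/167 1761/167]
step 1: x' = [-4572/35161, 83205/35161], P' = [48941/35161 138483/35161; 138483/35161 460083/35161]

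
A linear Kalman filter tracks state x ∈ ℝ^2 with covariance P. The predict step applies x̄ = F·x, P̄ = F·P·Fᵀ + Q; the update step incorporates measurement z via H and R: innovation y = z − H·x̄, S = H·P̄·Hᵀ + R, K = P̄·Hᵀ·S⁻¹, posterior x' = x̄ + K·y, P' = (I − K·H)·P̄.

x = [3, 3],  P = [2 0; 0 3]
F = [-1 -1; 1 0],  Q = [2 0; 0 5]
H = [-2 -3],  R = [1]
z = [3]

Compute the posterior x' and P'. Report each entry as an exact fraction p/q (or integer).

x̄ = F·x = [-6, 3]
P̄ = F·P·Fᵀ + Q = [7 -2; -2 7]
y = z − H·x̄ = [0]
S = H·P̄·Hᵀ + R = [68]
K = P̄·Hᵀ·S⁻¹ = [-2/17; -1/4]
x' = x̄ + K·y = [-6, 3]
P' = (I − K·H)·P̄ = [103/17 -4; -4 11/4]

x' = [-6, 3]
P' = [103/17 -4; -4 11/4]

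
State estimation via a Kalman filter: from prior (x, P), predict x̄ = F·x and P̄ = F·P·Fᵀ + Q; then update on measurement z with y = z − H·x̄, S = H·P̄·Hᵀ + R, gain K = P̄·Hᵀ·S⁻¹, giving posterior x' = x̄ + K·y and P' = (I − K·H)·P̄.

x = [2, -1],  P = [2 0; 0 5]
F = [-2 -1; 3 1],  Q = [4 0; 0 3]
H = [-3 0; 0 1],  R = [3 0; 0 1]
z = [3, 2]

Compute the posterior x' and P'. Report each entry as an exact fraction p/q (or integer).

x' = [-180/179, 376/179]
P' = [170/537 -17/537; -17/537 485/537]

x̄ = F·x = [-3, 5]
P̄ = F·P·Fᵀ + Q = [17 -17; -17 26]
y = z − H·x̄ = [-6, -3]
S = H·P̄·Hᵀ + R = [156 51; 51 27]
K = P̄·Hᵀ·S⁻¹ = [-170/537 -17/537; 17/537 485/537]
x' = x̄ + K·y = [-180/179, 376/179]
P' = (I − K·H)·P̄ = [170/537 -17/537; -17/537 485/537]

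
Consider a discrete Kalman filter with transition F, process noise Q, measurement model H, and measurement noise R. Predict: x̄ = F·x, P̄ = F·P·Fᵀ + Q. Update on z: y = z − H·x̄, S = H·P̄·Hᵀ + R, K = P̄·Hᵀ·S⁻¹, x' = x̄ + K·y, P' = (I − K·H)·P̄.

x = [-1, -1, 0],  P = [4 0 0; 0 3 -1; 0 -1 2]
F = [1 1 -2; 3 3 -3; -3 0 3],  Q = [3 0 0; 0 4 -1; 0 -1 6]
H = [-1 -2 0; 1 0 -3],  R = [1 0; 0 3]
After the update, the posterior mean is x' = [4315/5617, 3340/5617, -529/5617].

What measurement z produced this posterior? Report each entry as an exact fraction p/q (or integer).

z = [-2, 1]

x̄ = F·x = [-2, -6, 3]
P̄ = F·P·Fᵀ + Q = [22 42 -27; 42 103 -64; -27 -64 60]
S = H·P̄·Hᵀ + R = [603 -571; -571 727]
K = P̄·Hᵀ·S⁻¹ = [-18249/112340 1583/112340; -23341/56170 -253/56170; -1378/28085 -9079/28085]
x' − x̄ = [15549/5617, 37042/5617, -17380/5617] = K·y
y = (KᵀK)⁻¹·Kᵀ·(x' − x̄) = [-16, 12]
z = y + H·x̄ = [-16, 12] + [14, -11] = [-2, 1]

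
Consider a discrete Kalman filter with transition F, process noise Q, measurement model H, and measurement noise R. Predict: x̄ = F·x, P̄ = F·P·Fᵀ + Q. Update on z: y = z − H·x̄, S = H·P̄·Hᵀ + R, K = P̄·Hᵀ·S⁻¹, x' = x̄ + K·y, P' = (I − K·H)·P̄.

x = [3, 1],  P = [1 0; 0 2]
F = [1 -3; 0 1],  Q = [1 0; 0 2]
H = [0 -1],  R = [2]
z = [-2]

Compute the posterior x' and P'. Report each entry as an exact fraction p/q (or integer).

x̄ = F·x = [0, 1]
P̄ = F·P·Fᵀ + Q = [20 -6; -6 4]
y = z − H·x̄ = [-1]
S = H·P̄·Hᵀ + R = [6]
K = P̄·Hᵀ·S⁻¹ = [1; -2/3]
x' = x̄ + K·y = [-1, 5/3]
P' = (I − K·H)·P̄ = [14 -2; -2 4/3]

x' = [-1, 5/3]
P' = [14 -2; -2 4/3]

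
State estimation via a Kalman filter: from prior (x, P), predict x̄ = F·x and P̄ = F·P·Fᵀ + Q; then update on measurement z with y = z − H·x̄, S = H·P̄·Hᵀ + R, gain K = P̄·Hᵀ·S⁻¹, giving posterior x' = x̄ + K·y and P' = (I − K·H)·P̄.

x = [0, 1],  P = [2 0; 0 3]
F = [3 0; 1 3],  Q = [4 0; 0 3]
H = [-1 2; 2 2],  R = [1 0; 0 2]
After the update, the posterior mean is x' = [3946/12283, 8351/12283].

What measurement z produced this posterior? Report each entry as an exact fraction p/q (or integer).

z = [1, 2]

x̄ = F·x = [0, 3]
P̄ = F·P·Fᵀ + Q = [22 6; 6 32]
S = H·P̄·Hᵀ + R = [127 96; 96 266]
K = P̄·Hᵀ·S⁻¹ = [-4018/12283 4036/12283; 4066/12283 2042/12283]
x' − x̄ = [3946/12283, -28498/12283] = K·y
y = (KᵀK)⁻¹·Kᵀ·(x' − x̄) = [-5, -4]
z = y + H·x̄ = [-5, -4] + [6, 6] = [1, 2]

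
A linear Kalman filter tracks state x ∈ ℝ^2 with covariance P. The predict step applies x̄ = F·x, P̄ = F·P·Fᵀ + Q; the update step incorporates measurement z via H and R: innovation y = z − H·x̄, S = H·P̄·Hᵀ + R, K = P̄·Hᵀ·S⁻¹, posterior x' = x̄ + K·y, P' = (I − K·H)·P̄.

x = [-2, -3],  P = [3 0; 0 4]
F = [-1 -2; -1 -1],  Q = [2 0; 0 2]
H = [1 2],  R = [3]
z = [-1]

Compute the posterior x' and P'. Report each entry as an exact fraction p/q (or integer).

x̄ = F·x = [8, 5]
P̄ = F·P·Fᵀ + Q = [21 11; 11 9]
y = z − H·x̄ = [-19]
S = H·P̄·Hᵀ + R = [104]
K = P̄·Hᵀ·S⁻¹ = [43/104; 29/104]
x' = x̄ + K·y = [15/104, -31/104]
P' = (I − K·H)·P̄ = [335/104 -103/104; -103/104 95/104]

x' = [15/104, -31/104]
P' = [335/104 -103/104; -103/104 95/104]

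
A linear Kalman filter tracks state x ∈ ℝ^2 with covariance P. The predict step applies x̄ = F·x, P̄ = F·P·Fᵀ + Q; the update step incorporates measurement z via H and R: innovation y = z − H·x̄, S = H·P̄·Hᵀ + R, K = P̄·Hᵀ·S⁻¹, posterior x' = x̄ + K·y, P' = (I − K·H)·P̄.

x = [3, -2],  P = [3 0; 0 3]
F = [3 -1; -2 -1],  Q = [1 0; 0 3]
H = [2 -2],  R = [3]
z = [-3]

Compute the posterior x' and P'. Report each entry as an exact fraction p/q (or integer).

x' = [43/29, 82/29]
P' = [1425/319 117/29; 117/29 126/29]

x̄ = F·x = [11, -4]
P̄ = F·P·Fᵀ + Q = [31 -15; -15 18]
y = z − H·x̄ = [-33]
S = H·P̄·Hᵀ + R = [319]
K = P̄·Hᵀ·S⁻¹ = [92/319; -6/29]
x' = x̄ + K·y = [43/29, 82/29]
P' = (I − K·H)·P̄ = [1425/319 117/29; 117/29 126/29]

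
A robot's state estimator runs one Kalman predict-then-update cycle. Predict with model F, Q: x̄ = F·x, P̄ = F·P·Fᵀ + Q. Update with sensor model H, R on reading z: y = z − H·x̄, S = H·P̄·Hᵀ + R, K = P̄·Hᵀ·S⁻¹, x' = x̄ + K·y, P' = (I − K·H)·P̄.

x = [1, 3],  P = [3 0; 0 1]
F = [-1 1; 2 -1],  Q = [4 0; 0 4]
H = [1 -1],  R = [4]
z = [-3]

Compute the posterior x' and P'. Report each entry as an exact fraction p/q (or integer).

x̄ = F·x = [2, -1]
P̄ = F·P·Fᵀ + Q = [8 -7; -7 17]
y = z − H·x̄ = [-6]
S = H·P̄·Hᵀ + R = [43]
K = P̄·Hᵀ·S⁻¹ = [15/43; -24/43]
x' = x̄ + K·y = [-4/43, 101/43]
P' = (I − K·H)·P̄ = [119/43 59/43; 59/43 155/43]

x' = [-4/43, 101/43]
P' = [119/43 59/43; 59/43 155/43]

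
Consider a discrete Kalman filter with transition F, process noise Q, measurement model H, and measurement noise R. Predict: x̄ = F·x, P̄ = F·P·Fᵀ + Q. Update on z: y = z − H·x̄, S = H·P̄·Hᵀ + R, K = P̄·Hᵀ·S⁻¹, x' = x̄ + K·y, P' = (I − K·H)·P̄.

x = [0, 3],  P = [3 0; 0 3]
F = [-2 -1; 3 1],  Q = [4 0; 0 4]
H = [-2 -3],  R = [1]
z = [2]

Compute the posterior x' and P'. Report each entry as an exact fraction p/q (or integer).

x' = [-268/131, 93/131]
P' = [1864/131 -1251/131; -1251/131 854/131]

x̄ = F·x = [-3, 3]
P̄ = F·P·Fᵀ + Q = [19 -21; -21 34]
y = z − H·x̄ = [5]
S = H·P̄·Hᵀ + R = [131]
K = P̄·Hᵀ·S⁻¹ = [25/131; -60/131]
x' = x̄ + K·y = [-268/131, 93/131]
P' = (I − K·H)·P̄ = [1864/131 -1251/131; -1251/131 854/131]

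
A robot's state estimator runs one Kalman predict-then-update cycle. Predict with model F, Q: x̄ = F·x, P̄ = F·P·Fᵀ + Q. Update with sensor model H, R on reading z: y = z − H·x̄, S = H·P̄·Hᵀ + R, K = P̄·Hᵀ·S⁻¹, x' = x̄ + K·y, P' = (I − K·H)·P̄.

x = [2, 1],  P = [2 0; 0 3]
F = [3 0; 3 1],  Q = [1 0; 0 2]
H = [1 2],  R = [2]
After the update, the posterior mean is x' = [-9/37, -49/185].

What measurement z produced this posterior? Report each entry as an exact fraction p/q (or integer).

x̄ = F·x = [6, 7]
P̄ = F·P·Fᵀ + Q = [19 18; 18 23]
S = H·P̄·Hᵀ + R = [185]
K = P̄·Hᵀ·S⁻¹ = [11/37; 64/185]
x' − x̄ = [-231/37, -1344/185] = K·y
y = (KᵀK)⁻¹·Kᵀ·(x' − x̄) = [-21]
z = y + H·x̄ = [-21] + [20] = [-1]

z = [-1]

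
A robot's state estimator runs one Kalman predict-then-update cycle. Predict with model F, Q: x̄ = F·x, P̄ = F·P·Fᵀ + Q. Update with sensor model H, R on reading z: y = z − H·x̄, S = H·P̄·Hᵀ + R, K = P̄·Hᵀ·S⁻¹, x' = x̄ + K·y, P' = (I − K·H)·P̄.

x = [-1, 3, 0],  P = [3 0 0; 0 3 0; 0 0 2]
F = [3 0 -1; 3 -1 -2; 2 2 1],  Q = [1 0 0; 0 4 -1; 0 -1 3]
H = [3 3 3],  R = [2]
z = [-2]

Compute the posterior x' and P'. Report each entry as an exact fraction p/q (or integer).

x̄ = F·x = [-3, -6, 4]
P̄ = F·P·Fᵀ + Q = [30 31 16; 31 42 7; 16 7 29]
y = z − H·x̄ = [13]
S = H·P̄·Hᵀ + R = [1883]
K = P̄·Hᵀ·S⁻¹ = [33/269; 240/1883; 156/1883]
x' = x̄ + K·y = [-378/269, -8178/1883, 9560/1883]
P' = (I − K·H)·P̄ = [447/269 419/269 -844/269; 419/269 21486/1883 -24259/1883; -844/269 -24259/1883 30271/1883]

x' = [-378/269, -8178/1883, 9560/1883]
P' = [447/269 419/269 -844/269; 419/269 21486/1883 -24259/1883; -844/269 -24259/1883 30271/1883]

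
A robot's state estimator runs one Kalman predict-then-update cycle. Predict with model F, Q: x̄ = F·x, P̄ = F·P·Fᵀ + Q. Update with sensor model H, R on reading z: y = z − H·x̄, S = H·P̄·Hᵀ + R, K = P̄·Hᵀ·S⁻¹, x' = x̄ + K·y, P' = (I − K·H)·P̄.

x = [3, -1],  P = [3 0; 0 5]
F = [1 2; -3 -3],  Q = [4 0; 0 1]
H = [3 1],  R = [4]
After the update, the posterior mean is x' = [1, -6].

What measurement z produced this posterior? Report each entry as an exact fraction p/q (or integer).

z = [-3]

x̄ = F·x = [1, -6]
P̄ = F·P·Fᵀ + Q = [27 -39; -39 73]
S = H·P̄·Hᵀ + R = [86]
K = P̄·Hᵀ·S⁻¹ = [21/43; -22/43]
x' − x̄ = [0, 0] = K·y
y = (KᵀK)⁻¹·Kᵀ·(x' − x̄) = [0]
z = y + H·x̄ = [0] + [-3] = [-3]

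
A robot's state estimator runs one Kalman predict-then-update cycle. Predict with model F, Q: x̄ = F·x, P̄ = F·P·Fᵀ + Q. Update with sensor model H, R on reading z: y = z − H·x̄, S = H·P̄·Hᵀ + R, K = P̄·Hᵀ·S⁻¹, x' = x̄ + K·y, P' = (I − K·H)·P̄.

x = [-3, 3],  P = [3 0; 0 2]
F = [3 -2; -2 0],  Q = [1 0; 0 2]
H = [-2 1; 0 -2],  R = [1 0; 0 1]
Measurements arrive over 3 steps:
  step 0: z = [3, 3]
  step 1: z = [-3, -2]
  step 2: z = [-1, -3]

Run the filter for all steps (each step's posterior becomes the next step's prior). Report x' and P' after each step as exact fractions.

step 0: x̄ = F·x = [-15, 6]
step 0: P̄ = F·P·Fᵀ + Q = [36 -18; -18 14]
step 0: y = z − H·x̄ = [-33, 15]
step 0: S = H·P̄·Hᵀ + R = [231 -100; -100 57]
step 0: K = P̄·Hᵀ·S⁻¹ = [-1530/3167 -684/3167; 50/3167 -1468/3167]
step 0: x' = x̄ + K·y = [-7275/3167, -4668/3167]
step 0: P' = (I − K·H)·P̄ = [936/3167 342/3167; 342/3167 734/3167]
step 1: x̄ = F·x = [-12489/3167, 14550/3167]
step 1: P̄ = F·P·Fᵀ + Q = [10423/3167 -4248/3167; -4248/3167 10078/3167]
step 1: y = z − H·x̄ = [-49029/3167, 22766/3167]
step 1: S = H·P̄·Hᵀ + R = [71929/3167 -37148/3167; -37148/3167 43479/3167]
step 1: K = P̄·Hᵀ·S⁻¹ = [-244854/551761 -101384/551761; 18574/551761 -239916/551761]
step 1: x' = x̄ + K·y = [885979/551761, 522744/551761]
step 1: P' = (I − K·H)·P̄ = [147773/551761 50692/551761; 50692/551761 119958/551761]
step 2: x̄ = F·x = [1612449/551761, -1771958/551761]
step 2: P̄ = F·P·Fᵀ + Q = [1753246/551761 -683870/551761; -683870/551761 1694614/551761]
step 2: y = z − H·x̄ = [4445095/551761, -5199199/551761]
step 2: S = H·P̄·Hᵀ + R = [11994839/551761 -6124708/551761; -6124708/551761 7330217/551761]
step 2: K = P̄·Hᵀ·S⁻¹ = [-40487194/91366959 -16780676/91366959; 3062354/91366959 -39686060/91366959]
step 2: x' = x̄ + K·y = [98958085/91366959, 105208168/91366959]
step 2: P' = (I − K·H)·P̄ = [24438766/91366959 8390338/91366959; 8390338/91366959 19843030/91366959]

step 0: x' = [-7275/3167, -4668/3167], P' = [936/3167 342/3167; 342/3167 734/3167]
step 1: x' = [885979/551761, 522744/551761], P' = [147773/551761 50692/551761; 50692/551761 119958/551761]
step 2: x' = [98958085/91366959, 105208168/91366959], P' = [24438766/91366959 8390338/91366959; 8390338/91366959 19843030/91366959]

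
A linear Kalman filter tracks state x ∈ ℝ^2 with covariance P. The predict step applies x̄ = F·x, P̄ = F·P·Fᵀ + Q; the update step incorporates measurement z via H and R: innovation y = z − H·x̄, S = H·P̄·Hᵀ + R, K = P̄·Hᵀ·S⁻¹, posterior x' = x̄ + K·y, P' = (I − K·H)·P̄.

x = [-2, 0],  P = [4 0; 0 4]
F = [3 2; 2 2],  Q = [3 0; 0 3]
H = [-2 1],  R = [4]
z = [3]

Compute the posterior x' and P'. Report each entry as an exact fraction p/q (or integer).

x' = [-244/99, -19/11]
P' = [545/99 90/11; 90/11 160/11]

x̄ = F·x = [-6, -4]
P̄ = F·P·Fᵀ + Q = [55 40; 40 35]
y = z − H·x̄ = [-5]
S = H·P̄·Hᵀ + R = [99]
K = P̄·Hᵀ·S⁻¹ = [-70/99; -5/11]
x' = x̄ + K·y = [-244/99, -19/11]
P' = (I − K·H)·P̄ = [545/99 90/11; 90/11 160/11]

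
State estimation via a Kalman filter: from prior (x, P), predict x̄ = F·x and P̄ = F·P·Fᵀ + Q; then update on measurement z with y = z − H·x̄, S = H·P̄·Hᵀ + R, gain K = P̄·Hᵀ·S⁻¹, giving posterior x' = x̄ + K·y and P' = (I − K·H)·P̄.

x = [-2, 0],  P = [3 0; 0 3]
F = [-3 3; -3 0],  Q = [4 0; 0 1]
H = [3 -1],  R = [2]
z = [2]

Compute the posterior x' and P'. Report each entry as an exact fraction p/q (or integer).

x̄ = F·x = [6, 6]
P̄ = F·P·Fᵀ + Q = [58 27; 27 28]
y = z − H·x̄ = [-10]
S = H·P̄·Hᵀ + R = [390]
K = P̄·Hᵀ·S⁻¹ = [49/130; 53/390]
x' = x̄ + K·y = [29/13, 181/39]
P' = (I − K·H)·P̄ = [337/130 913/130; 913/130 8111/390]

x' = [29/13, 181/39]
P' = [337/130 913/130; 913/130 8111/390]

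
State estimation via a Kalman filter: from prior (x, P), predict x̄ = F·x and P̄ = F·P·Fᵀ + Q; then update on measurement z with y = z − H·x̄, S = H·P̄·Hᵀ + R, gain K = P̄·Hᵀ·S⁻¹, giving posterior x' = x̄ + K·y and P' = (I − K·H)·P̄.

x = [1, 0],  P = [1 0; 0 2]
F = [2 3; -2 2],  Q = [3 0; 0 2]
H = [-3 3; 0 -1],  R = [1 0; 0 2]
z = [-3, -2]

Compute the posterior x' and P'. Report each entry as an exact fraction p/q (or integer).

x' = [1924/751, 1167/751]
P' = [1371/751 1291/751; 1291/751 1294/751]

x̄ = F·x = [2, -2]
P̄ = F·P·Fᵀ + Q = [25 8; 8 14]
y = z − H·x̄ = [9, -4]
S = H·P̄·Hᵀ + R = [208 -18; -18 16]
K = P̄·Hᵀ·S⁻¹ = [-240/751 -1291/1502; 9/751 -647/751]
x' = x̄ + K·y = [1924/751, 1167/751]
P' = (I − K·H)·P̄ = [1371/751 1291/751; 1291/751 1294/751]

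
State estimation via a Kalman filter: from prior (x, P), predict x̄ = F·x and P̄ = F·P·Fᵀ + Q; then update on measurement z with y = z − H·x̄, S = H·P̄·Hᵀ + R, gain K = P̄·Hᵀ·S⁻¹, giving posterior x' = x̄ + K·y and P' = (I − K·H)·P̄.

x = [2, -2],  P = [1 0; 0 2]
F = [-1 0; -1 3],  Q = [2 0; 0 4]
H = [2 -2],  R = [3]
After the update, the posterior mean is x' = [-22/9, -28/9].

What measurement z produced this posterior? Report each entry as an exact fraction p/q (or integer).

z = [1]

x̄ = F·x = [-2, -8]
P̄ = F·P·Fᵀ + Q = [3 1; 1 23]
S = H·P̄·Hᵀ + R = [99]
K = P̄·Hᵀ·S⁻¹ = [4/99; -4/9]
x' − x̄ = [-4/9, 44/9] = K·y
y = (KᵀK)⁻¹·Kᵀ·(x' − x̄) = [-11]
z = y + H·x̄ = [-11] + [12] = [1]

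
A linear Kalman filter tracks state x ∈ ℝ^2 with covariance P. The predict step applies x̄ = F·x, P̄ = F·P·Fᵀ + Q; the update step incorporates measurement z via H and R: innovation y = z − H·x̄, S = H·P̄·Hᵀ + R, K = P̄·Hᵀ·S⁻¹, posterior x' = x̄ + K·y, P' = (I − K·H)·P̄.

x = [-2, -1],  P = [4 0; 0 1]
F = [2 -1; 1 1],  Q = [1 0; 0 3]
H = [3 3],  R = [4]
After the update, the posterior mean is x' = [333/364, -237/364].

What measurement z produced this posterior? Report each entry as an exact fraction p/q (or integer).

z = [1]

x̄ = F·x = [-3, -3]
P̄ = F·P·Fᵀ + Q = [18 7; 7 8]
S = H·P̄·Hᵀ + R = [364]
K = P̄·Hᵀ·S⁻¹ = [75/364; 45/364]
x' − x̄ = [1425/364, 855/364] = K·y
y = (KᵀK)⁻¹·Kᵀ·(x' − x̄) = [19]
z = y + H·x̄ = [19] + [-18] = [1]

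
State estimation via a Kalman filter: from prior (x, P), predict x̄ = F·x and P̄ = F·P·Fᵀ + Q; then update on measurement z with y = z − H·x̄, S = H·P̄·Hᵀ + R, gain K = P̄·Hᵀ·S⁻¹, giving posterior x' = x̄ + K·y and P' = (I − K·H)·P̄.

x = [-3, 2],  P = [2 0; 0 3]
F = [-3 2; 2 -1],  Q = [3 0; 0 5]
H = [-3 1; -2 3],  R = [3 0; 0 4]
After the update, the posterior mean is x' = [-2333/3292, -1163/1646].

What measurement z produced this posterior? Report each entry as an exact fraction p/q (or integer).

x̄ = F·x = [13, -8]
P̄ = F·P·Fᵀ + Q = [33 -18; -18 16]
S = H·P̄·Hᵀ + R = [424 444; 444 496]
K = P̄·Hᵀ·S⁻¹ = [-297/823 267/3292; -161/823 567/1646]
x' − x̄ = [-45129/3292, 12005/1646] = K·y
y = (KᵀK)⁻¹·Kᵀ·(x' − x̄) = [49, 49]
z = y + H·x̄ = [49, 49] + [-47, -50] = [2, -1]

z = [2, -1]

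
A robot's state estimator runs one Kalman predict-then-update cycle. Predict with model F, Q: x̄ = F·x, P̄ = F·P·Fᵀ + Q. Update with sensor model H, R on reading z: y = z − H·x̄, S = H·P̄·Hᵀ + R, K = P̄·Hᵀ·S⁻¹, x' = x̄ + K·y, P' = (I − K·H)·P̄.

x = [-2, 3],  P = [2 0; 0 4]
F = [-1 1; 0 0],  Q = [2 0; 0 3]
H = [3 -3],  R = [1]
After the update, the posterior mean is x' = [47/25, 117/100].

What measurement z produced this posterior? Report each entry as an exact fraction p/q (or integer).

x̄ = F·x = [5, 0]
P̄ = F·P·Fᵀ + Q = [8 0; 0 3]
S = H·P̄·Hᵀ + R = [100]
K = P̄·Hᵀ·S⁻¹ = [6/25; -9/100]
x' − x̄ = [-78/25, 117/100] = K·y
y = (KᵀK)⁻¹·Kᵀ·(x' − x̄) = [-13]
z = y + H·x̄ = [-13] + [15] = [2]

z = [2]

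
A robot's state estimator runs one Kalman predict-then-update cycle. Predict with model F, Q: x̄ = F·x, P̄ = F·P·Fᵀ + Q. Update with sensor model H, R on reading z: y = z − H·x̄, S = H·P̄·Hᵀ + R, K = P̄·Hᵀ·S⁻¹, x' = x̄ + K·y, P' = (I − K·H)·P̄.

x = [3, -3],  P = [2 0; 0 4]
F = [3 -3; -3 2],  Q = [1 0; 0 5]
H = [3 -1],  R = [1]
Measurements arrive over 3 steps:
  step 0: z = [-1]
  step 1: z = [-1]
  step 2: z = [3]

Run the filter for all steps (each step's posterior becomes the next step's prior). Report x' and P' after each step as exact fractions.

step 0: x' = [-324/787, -255/787], P' = [436/787 1101/787; 1101/787 3468/787]
step 1: x' = [-1537/9693, 107018/203553], P' = [1661/3231 12257/9693; 12257/9693 805361/203553]
step 2: x' = [43238379/47617760, -5481481/23808880], P' = [24433967/47617760 30053787/23808880; 30053787/23808880 47038487/11904440]

step 0: x̄ = F·x = [18, -15]
step 0: P̄ = F·P·Fᵀ + Q = [55 -42; -42 39]
step 0: y = z − H·x̄ = [-70]
step 0: S = H·P̄·Hᵀ + R = [787]
step 0: K = P̄·Hᵀ·S⁻¹ = [207/787; -165/787]
step 0: x' = x̄ + K·y = [-324/787, -255/787]
step 0: P' = (I − K·H)·P̄ = [436/787 1101/787; 1101/787 3468/787]
step 1: x̄ = F·x = [-207/787, 462/787]
step 1: P̄ = F·P·Fᵀ + Q = [16105/787 -8217/787; -8217/787 8519/787]
step 1: y = z − H·x̄ = [296/787]
step 1: S = H·P̄·Hᵀ + R = [203553/787]
step 1: K = P̄·Hᵀ·S⁻¹ = [2692/9693; -33170/203553]
step 1: x' = x̄ + K·y = [-1537/9693, 107018/203553]
step 1: P' = (I − K·H)·P̄ = [1661/3231 12257/9693; 12257/9693 805361/203553]
step 2: x̄ = F·x = [-139295/67851, 310867/203553]
step 2: P̄ = F·P·Fᵀ + Q = [417827/22617 -637666/67851; -637666/67851 2092232/203553]
step 2: y = z − H·x̄ = [6059/567]
step 2: S = H·P̄·Hᵀ + R = [132640/567]
step 2: K = P̄·Hᵀ·S⁻¹ = [36753/132640; -10907/66320]
step 2: x' = x̄ + K·y = [43238379/47617760, -5481481/23808880]
step 2: P' = (I − K·H)·P̄ = [24433967/47617760 30053787/23808880; 30053787/23808880 47038487/11904440]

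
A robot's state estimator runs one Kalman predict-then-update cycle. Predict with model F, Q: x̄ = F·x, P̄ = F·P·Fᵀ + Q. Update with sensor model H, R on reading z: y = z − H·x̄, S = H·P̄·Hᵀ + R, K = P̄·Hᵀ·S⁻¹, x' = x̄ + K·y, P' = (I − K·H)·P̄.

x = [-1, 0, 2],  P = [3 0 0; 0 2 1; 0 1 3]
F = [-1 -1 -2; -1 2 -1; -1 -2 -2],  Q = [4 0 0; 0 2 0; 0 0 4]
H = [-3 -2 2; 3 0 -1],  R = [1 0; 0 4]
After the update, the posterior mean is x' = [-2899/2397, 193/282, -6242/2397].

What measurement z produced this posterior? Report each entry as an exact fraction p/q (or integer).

x̄ = F·x = [-3, -1, -3]
P̄ = F·P·Fᵀ + Q = [25 2 25; 2 12 -1; 25 -1 35]
S = H·P̄·Hᵀ + R = [146 -84; -84 114]
K = P̄·Hᵀ·S⁻¹ = [149/1598 1216/2397; -15/47 -49/282; 503/1598 1397/2397]
x' − x̄ = [4292/2397, 475/282, 949/2397] = K·y
y = (KᵀK)⁻¹·Kᵀ·(x' − x̄) = [-8, 5]
z = y + H·x̄ = [-8, 5] + [5, -6] = [-3, -1]

z = [-3, -1]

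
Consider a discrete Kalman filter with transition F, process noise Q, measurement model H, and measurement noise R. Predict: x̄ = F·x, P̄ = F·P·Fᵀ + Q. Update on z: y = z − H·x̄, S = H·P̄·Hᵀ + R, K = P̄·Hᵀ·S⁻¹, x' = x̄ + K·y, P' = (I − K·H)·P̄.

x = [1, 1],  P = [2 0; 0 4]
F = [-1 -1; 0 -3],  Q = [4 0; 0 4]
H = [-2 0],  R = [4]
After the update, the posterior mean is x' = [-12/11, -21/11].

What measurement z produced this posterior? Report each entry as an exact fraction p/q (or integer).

x̄ = F·x = [-2, -3]
P̄ = F·P·Fᵀ + Q = [10 12; 12 40]
S = H·P̄·Hᵀ + R = [44]
K = P̄·Hᵀ·S⁻¹ = [-5/11; -6/11]
x' − x̄ = [10/11, 12/11] = K·y
y = (KᵀK)⁻¹·Kᵀ·(x' − x̄) = [-2]
z = y + H·x̄ = [-2] + [4] = [2]

z = [2]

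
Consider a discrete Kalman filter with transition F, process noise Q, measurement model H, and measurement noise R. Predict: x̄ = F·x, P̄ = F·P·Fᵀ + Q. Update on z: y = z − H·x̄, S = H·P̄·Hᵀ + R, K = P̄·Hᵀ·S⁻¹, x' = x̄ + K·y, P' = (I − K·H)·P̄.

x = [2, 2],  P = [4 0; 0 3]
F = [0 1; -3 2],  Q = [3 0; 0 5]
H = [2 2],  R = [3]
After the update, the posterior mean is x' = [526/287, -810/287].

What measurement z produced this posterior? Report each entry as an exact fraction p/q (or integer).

z = [-2]

x̄ = F·x = [2, -2]
P̄ = F·P·Fᵀ + Q = [6 6; 6 53]
S = H·P̄·Hᵀ + R = [287]
K = P̄·Hᵀ·S⁻¹ = [24/287; 118/287]
x' − x̄ = [-48/287, -236/287] = K·y
y = (KᵀK)⁻¹·Kᵀ·(x' − x̄) = [-2]
z = y + H·x̄ = [-2] + [0] = [-2]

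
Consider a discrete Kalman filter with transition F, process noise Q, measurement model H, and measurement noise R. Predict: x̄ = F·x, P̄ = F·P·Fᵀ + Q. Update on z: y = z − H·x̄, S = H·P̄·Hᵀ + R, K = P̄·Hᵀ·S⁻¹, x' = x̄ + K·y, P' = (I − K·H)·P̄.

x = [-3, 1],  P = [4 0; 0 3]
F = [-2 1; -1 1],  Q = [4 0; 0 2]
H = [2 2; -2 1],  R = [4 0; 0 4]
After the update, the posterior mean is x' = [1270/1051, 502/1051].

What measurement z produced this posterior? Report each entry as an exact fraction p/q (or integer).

x̄ = F·x = [7, 4]
P̄ = F·P·Fᵀ + Q = [23 11; 11 9]
S = H·P̄·Hᵀ + R = [220 -96; -96 61]
K = P̄·Hᵀ·S⁻¹ = [197/1051 -293/1051; 298/1051 245/1051]
x' − x̄ = [-6087/1051, -3702/1051] = K·y
y = (KᵀK)⁻¹·Kᵀ·(x' − x̄) = [-19, 8]
z = y + H·x̄ = [-19, 8] + [22, -10] = [3, -2]

z = [3, -2]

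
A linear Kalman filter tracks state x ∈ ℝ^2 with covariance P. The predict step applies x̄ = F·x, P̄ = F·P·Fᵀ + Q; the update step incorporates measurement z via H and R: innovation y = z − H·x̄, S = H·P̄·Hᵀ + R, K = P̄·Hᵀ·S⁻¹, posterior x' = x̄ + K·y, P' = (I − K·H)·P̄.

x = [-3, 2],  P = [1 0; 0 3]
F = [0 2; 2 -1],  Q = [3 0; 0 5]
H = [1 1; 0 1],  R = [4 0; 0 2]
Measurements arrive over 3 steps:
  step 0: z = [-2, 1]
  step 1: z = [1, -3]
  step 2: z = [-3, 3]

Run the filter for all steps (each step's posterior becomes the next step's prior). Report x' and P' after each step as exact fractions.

step 0: x' = [-134/115, -44/115], P' = [492/115 -168/115; -168/115 192/115]
step 1: x' = [83158/42641, -104429/42641], P' = [148566/42641 -55002/42641; -55002/42641 73810/42641]
step 2: x' = [-73104730/14084181, 42150235/14084181], P' = [49942406/14084181 -18460058/14084181; -18460058/14084181 24329330/14084181]

step 0: x̄ = F·x = [4, -8]
step 0: P̄ = F·P·Fᵀ + Q = [15 -6; -6 12]
step 0: y = z − H·x̄ = [2, 9]
step 0: S = H·P̄·Hᵀ + R = [19 6; 6 14]
step 0: K = P̄·Hᵀ·S⁻¹ = [81/115 -84/115; 6/115 96/115]
step 0: x' = x̄ + K·y = [-134/115, -44/115]
step 0: P' = (I − K·H)·P̄ = [492/115 -168/115; -168/115 192/115]
step 1: x̄ = F·x = [-88/115, -224/115]
step 1: P̄ = F·P·Fᵀ + Q = [1113/115 -1056/115; -1056/115 3407/115]
step 1: y = z − H·x̄ = [427/115, -121/115]
step 1: S = H·P̄·Hᵀ + R = [2868/115 2351/115; 2351/115 3637/115]
step 1: K = P̄·Hᵀ·S⁻¹ = [23391/42641 -27501/42641; 4702/42641 36905/42641]
step 1: x' = x̄ + K·y = [83158/42641, -104429/42641]
step 1: P' = (I − K·H)·P̄ = [148566/42641 -55002/42641; -55002/42641 73810/42641]
step 2: x̄ = F·x = [-208858/42641, 270745/42641]
step 2: P̄ = F·P·Fᵀ + Q = [423163/42641 -367628/42641; -367628/42641 1101287/42641]
step 2: y = z − H·x̄ = [-189810/42641, -142822/42641]
step 2: S = H·P̄·Hᵀ + R = [959758/42641 733659/42641; 733659/42641 1186569/42641]
step 2: K = P̄·Hᵀ·S⁻¹ = [2623529/4694727 -9230029/14084181; 489106/4694727 12164665/14084181]
step 2: x' = x̄ + K·y = [-73104730/14084181, 42150235/14084181]
step 2: P' = (I − K·H)·P̄ = [49942406/14084181 -18460058/14084181; -18460058/14084181 24329330/14084181]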